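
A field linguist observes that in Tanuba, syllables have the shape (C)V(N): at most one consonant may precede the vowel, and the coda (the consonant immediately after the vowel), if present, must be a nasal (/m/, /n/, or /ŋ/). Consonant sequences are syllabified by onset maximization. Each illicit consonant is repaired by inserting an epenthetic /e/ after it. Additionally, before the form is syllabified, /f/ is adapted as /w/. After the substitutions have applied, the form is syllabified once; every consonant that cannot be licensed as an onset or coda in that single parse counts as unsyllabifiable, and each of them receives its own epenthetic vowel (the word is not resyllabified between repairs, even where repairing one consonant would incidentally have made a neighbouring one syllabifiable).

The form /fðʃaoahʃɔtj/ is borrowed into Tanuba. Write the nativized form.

Substitution: /f/ → /w/, giving /wðʃaoahʃɔtj/.
Under (C)V(N), the unsyllabifiable consonants are /w/, /ð/, /h/, /t/, /j/ (only a nasal (/m/, /n/, or /ŋ/) is licensed in coda position; onsets are limited to one consonant).
Each unlicensed consonant becomes the onset of a new syllable: /w/ → /we/, /ð/ → /ðe/, /h/ → /he/, /t/ → /te/, /j/ → /je/.

weðeʃaoaheʃɔteje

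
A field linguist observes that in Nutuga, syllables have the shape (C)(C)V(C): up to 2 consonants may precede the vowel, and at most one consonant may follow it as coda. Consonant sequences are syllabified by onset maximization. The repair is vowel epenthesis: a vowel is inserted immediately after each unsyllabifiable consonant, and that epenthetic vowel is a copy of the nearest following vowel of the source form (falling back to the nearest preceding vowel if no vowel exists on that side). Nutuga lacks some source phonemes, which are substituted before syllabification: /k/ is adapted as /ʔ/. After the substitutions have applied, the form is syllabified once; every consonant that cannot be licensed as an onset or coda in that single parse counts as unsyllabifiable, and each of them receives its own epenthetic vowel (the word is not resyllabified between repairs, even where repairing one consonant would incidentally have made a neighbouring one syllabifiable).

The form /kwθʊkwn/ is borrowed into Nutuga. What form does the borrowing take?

ʔʊwθʊʔwʊnʊ

Substitution: /k/ → /ʔ/, giving /ʔwθʊʔwn/.
Syllabifying with onset maximization leaves /ʔ/, /w/, /n/ stranded (at most one coda consonant is licensed; onsets may contain at most 2 consonants).
Each unlicensed consonant becomes the onset of a new syllable: /ʔ/ → /ʔʊ/, /w/ → /wʊ/, /n/ → /nʊ/.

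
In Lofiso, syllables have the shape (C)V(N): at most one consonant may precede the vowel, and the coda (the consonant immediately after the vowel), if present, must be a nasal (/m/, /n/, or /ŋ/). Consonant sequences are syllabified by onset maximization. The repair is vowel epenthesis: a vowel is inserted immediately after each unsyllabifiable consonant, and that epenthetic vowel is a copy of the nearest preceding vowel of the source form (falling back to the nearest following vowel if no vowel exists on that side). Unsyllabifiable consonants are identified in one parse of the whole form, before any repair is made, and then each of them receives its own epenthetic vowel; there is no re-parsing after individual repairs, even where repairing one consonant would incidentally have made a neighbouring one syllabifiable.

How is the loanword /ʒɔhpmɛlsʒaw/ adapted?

The consonants /h/, /p/, /l/, /s/, /w/ cannot be parsed into a legal (C)V(N) syllable (only a nasal (/m/, /n/, or /ŋ/) is licensed in coda position; onsets are limited to one consonant).
Inserting the epenthetic vowel yields /h/ → /hɔ/, /p/ → /pɔ/, /l/ → /lɛ/, /s/ → /sɛ/, /w/ → /wa/.

ʒɔhɔpɔmɛlɛsɛʒawa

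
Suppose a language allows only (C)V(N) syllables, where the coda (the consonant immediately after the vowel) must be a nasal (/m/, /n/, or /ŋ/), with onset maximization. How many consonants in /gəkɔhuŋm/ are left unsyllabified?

1

The consonants /m/ cannot be parsed into a legal (C)V(N) syllable (only a nasal (/m/, /n/, or /ŋ/) is licensed in coda position; onsets are limited to one consonant).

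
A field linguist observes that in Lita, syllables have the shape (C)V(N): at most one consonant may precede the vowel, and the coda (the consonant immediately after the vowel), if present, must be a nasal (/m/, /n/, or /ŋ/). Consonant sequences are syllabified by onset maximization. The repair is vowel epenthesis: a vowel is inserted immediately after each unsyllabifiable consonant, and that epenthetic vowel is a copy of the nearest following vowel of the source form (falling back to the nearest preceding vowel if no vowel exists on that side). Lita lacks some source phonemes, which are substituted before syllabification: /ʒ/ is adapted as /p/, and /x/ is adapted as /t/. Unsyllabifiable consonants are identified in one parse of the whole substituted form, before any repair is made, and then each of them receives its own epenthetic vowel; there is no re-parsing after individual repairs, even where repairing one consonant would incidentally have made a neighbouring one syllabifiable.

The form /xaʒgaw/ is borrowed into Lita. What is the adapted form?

tapagawa

Substitution: /x/ → /t/, /ʒ/ → /p/, giving /tapgaw/.
Syllabifying with onset maximization leaves /p/, /w/ stranded (only a nasal (/m/, /n/, or /ŋ/) is licensed in coda position; onsets are limited to one consonant).
Each unlicensed consonant becomes the onset of a new syllable: /p/ → /pa/, /w/ → /wa/.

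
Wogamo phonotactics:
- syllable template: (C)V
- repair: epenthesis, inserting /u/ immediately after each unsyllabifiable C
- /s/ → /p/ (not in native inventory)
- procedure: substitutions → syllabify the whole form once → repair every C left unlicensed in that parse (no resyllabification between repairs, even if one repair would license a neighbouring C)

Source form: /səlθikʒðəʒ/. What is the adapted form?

Substitution: /s/ → /p/, giving /pəlθikʒðəʒ/.
Under (C)V, the unsyllabifiable consonants are /l/, /k/, /ʒ/, /ʒ/ (no codas are permitted; onsets are limited to one consonant).
Each unlicensed consonant becomes the onset of a new syllable: /l/ → /lu/, /k/ → /ku/, /ʒ/ → /ʒu/, /ʒ/ → /ʒu/.

pəluθikuʒuðəʒu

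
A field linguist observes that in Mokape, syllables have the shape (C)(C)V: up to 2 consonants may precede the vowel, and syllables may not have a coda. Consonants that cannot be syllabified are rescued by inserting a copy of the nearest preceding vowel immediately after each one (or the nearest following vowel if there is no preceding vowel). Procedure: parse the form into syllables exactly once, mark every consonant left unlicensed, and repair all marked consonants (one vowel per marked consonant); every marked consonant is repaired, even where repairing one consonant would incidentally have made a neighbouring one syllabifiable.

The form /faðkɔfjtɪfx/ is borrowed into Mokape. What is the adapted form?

faðkɔfɔjtɪfɪxɪ

The consonants /f/, /f/, /x/ cannot be parsed into a legal (C)(C)V syllable (no codas are permitted; onsets may contain at most 2 consonants).
Inserting the epenthetic vowel yields /f/ → /fɔ/, /f/ → /fɪ/, /x/ → /xɪ/.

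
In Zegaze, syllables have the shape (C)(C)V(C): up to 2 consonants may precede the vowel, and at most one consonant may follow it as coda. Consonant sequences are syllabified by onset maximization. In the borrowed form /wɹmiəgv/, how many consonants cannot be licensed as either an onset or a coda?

2

The consonants /w/, /v/ cannot be parsed into a legal (C)(C)V(C) syllable (at most one coda consonant is licensed; onsets may contain at most 2 consonants).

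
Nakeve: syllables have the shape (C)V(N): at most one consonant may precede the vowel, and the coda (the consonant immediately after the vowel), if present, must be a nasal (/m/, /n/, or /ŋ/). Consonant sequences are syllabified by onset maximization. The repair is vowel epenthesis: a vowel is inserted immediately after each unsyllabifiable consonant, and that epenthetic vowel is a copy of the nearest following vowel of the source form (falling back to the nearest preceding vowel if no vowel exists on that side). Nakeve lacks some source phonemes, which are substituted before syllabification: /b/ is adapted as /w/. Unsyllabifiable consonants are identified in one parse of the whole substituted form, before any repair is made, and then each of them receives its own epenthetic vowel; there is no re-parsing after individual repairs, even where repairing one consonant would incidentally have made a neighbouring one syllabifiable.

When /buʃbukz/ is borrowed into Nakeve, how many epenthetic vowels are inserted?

3

After substitution the input is /wuʃwukz/.
The unsyllabifiable consonants are /ʃ/, /k/, /z/; each receives one epenthetic vowel.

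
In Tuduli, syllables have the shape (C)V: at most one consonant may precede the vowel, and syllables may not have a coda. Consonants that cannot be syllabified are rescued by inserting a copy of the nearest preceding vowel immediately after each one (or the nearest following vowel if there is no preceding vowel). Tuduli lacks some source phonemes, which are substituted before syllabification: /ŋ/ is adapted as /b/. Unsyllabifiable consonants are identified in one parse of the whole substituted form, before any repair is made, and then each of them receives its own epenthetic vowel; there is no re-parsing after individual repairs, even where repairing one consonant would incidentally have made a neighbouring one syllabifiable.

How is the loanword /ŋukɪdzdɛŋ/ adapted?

bukɪdɪzɪdɛbɛ

Substitution: /ŋ/ → /b/, giving /bukɪdzdɛb/.
Under (C)V, the unsyllabifiable consonants are /d/, /z/, /b/ (no codas are permitted; onsets are limited to one consonant).
Epenthesis after each stranded consonant: /d/ → /dɪ/, /z/ → /zɪ/, /b/ → /bɛ/.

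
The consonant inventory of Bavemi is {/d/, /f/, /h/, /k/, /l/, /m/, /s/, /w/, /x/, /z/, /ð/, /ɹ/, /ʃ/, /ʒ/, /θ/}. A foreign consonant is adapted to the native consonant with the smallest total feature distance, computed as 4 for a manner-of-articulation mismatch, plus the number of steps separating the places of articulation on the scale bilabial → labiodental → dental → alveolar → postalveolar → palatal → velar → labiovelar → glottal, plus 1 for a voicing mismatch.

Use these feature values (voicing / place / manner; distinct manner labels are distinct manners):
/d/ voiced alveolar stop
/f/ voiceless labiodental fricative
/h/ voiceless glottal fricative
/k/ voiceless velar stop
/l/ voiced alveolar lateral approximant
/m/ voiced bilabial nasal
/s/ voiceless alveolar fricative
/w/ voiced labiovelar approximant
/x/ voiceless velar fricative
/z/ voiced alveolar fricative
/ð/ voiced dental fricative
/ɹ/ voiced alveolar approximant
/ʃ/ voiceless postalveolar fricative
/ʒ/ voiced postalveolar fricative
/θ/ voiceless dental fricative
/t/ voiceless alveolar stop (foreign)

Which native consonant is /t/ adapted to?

/d/ is closest: same manner (stop), place distance 0 (alveolar→alveolar), voicing differs (+1); total 1. Next closest is /k/ at distance 3.

d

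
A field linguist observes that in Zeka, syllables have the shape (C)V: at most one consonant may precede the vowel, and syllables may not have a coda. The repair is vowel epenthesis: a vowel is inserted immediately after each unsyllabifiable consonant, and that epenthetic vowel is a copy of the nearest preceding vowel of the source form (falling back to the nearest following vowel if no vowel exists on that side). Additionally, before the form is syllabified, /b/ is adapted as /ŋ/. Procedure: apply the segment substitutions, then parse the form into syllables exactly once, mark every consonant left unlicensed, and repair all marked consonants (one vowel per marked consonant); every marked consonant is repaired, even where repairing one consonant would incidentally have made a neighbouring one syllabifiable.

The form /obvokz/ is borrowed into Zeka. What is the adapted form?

Substitution: /b/ → /ŋ/, giving /oŋvokz/.
The consonants /ŋ/, /k/, /z/ cannot be parsed into a legal (C)V syllable (no codas are permitted; onsets are limited to one consonant).
Epenthesis after each stranded consonant: /ŋ/ → /ŋo/, /k/ → /ko/, /z/ → /zo/.

oŋovokozo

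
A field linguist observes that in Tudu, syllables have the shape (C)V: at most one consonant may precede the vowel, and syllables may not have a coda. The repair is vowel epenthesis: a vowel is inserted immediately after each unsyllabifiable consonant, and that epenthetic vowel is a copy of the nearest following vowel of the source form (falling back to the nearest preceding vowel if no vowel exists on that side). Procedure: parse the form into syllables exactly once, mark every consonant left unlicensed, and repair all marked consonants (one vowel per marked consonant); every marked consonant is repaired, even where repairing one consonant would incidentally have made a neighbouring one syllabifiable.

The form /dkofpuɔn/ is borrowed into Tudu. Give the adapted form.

dokofupuɔnɔ

Syllabifying with onset maximization leaves /d/, /f/, /n/ stranded (no codas are permitted; onsets are limited to one consonant).
Each unlicensed consonant becomes the onset of a new syllable: /d/ → /do/, /f/ → /fu/, /n/ → /nɔ/.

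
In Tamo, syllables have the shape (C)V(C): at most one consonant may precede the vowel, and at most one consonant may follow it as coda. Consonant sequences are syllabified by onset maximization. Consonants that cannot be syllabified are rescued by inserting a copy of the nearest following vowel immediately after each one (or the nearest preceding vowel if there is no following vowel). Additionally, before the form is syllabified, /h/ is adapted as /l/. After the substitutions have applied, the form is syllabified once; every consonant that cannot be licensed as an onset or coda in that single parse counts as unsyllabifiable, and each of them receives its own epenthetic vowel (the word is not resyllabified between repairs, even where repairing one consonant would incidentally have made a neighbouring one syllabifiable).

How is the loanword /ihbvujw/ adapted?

Substitution: /h/ → /l/, giving /ilbvujw/.
The consonants /b/, /w/ cannot be parsed into a legal (C)V(C) syllable (at most one coda consonant is licensed; onsets are limited to one consonant).
Each unlicensed consonant becomes the onset of a new syllable: /b/ → /bu/, /w/ → /wu/.

ilbuvujwu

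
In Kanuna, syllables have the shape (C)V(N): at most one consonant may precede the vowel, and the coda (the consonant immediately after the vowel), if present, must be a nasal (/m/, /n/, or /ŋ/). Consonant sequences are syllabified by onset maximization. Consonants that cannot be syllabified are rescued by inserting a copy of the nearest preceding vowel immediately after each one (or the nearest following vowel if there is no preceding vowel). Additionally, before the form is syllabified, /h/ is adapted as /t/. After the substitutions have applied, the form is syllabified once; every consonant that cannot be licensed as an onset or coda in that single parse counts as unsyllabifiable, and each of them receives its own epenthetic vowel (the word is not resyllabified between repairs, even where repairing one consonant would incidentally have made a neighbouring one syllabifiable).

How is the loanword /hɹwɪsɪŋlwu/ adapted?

Substitution: /h/ → /t/, giving /tɹwɪsɪŋlwu/.
Under (C)V(N), the unsyllabifiable consonants are /t/, /ɹ/, /l/ (only a nasal (/m/, /n/, or /ŋ/) is licensed in coda position; onsets are limited to one consonant).
Inserting the epenthetic vowel yields /t/ → /tɪ/, /ɹ/ → /ɹɪ/, /l/ → /lɪ/.

tɪɹɪwɪsɪŋlɪwu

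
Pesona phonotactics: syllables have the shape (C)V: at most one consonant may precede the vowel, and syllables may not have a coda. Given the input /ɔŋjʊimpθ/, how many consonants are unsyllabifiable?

4

Under (C)V, the unsyllabifiable consonants are /ŋ/, /m/, /p/, /θ/ (no codas are permitted; onsets are limited to one consonant).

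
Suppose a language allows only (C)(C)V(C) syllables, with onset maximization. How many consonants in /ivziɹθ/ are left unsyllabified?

1

The consonants /θ/ cannot be parsed into a legal (C)(C)V(C) syllable (at most one coda consonant is licensed; onsets may contain at most 2 consonants).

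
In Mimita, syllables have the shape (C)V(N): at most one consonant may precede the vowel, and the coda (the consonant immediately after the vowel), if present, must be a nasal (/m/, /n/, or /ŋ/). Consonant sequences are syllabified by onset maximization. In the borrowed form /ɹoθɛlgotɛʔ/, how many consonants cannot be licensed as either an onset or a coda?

Under (C)V(N), the unsyllabifiable consonants are /l/, /ʔ/ (only a nasal (/m/, /n/, or /ŋ/) is licensed in coda position; onsets are limited to one consonant).

2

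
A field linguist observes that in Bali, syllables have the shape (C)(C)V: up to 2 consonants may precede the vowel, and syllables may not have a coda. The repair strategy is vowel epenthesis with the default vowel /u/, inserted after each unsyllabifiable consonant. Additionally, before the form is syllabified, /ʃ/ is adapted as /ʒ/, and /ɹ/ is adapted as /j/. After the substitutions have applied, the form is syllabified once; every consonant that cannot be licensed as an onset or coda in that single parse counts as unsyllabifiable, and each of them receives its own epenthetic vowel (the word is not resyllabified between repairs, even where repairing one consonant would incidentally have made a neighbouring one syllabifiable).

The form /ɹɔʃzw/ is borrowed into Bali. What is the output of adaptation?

Substitution: /ɹ/ → /j/, /ʃ/ → /ʒ/, giving /jɔʒzw/.
Under (C)(C)V, the unsyllabifiable consonants are /ʒ/, /z/, /w/ (no codas are permitted; onsets may contain at most 2 consonants).
Inserting the epenthetic vowel yields /ʒ/ → /ʒu/, /z/ → /zu/, /w/ → /wu/.

jɔʒuzuwu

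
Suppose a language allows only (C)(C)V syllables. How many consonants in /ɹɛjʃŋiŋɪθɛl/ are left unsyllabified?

2

Syllabifying with onset maximization leaves /j/, /l/ stranded (no codas are permitted; onsets may contain at most 2 consonants).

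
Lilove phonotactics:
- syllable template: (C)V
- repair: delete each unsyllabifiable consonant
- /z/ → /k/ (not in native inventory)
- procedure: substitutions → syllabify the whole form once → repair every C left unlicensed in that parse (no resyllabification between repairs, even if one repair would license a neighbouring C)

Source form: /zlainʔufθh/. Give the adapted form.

laiʔu

Substitution: /z/ → /k/, giving /klainʔufθh/.
The consonants /k/, /n/, /f/, /θ/, /h/ cannot be parsed into a legal (C)V syllable (no codas are permitted; onsets are limited to one consonant).
Each unlicensed consonant is deleted: /k/, /n/, /f/, /θ/, /h/.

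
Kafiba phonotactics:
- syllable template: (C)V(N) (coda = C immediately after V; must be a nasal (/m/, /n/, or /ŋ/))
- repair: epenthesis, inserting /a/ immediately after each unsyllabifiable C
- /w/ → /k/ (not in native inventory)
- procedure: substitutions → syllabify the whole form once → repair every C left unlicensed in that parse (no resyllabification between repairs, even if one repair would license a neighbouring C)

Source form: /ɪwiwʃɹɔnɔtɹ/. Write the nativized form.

Substitution: /w/ → /k/, giving /ɪkikʃɹɔnɔtɹ/.
Under (C)V(N), the unsyllabifiable consonants are /k/, /ʃ/, /t/, /ɹ/ (only a nasal (/m/, /n/, or /ŋ/) is licensed in coda position; onsets are limited to one consonant).
Each unlicensed consonant becomes the onset of a new syllable: /k/ → /ka/, /ʃ/ → /ʃa/, /t/ → /ta/, /ɹ/ → /ɹa/.

ɪkikaʃaɹɔnɔtaɹa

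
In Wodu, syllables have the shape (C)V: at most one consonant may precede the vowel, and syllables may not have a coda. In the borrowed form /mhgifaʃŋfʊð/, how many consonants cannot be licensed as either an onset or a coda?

The consonants /m/, /h/, /ʃ/, /ŋ/, /ð/ cannot be parsed into a legal (C)V syllable (no codas are permitted; onsets are limited to one consonant).

5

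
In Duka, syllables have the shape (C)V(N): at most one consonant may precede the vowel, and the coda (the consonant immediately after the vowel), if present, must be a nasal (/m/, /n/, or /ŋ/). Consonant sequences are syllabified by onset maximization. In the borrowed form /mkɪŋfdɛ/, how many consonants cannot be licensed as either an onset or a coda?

The consonants /m/, /f/ cannot be parsed into a legal (C)V(N) syllable (only a nasal (/m/, /n/, or /ŋ/) is licensed in coda position; onsets are limited to one consonant).

2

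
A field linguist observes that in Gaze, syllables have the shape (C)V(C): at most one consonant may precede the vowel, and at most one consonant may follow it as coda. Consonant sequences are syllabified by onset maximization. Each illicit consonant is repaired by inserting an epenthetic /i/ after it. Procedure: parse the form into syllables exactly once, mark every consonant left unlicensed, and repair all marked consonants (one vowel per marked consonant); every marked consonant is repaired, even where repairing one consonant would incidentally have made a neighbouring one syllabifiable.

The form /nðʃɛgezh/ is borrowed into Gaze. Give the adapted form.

Syllabifying with onset maximization leaves /n/, /ð/, /h/ stranded (at most one coda consonant is licensed; onsets are limited to one consonant).
Inserting the epenthetic vowel yields /n/ → /ni/, /ð/ → /ði/, /h/ → /hi/.

niðiʃɛgezhi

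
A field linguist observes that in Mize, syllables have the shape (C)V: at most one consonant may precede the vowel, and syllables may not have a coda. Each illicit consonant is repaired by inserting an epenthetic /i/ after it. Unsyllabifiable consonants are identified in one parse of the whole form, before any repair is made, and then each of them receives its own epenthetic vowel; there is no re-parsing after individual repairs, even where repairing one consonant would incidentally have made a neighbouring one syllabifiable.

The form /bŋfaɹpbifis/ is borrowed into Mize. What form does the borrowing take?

Under (C)V, the unsyllabifiable consonants are /b/, /ŋ/, /ɹ/, /p/, /s/ (no codas are permitted; onsets are limited to one consonant).
Inserting the epenthetic vowel yields /b/ → /bi/, /ŋ/ → /ŋi/, /ɹ/ → /ɹi/, /p/ → /pi/, /s/ → /si/.

biŋifaɹipibifisi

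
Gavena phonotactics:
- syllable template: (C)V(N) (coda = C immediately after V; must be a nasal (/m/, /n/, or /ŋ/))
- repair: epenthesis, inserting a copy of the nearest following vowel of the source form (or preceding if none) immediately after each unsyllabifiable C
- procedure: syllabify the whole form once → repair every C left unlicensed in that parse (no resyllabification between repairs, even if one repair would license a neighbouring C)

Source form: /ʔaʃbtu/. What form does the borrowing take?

ʔaʃubutu

Under (C)V(N), the unsyllabifiable consonants are /ʃ/, /b/ (only a nasal (/m/, /n/, or /ŋ/) is licensed in coda position; onsets are limited to one consonant).
Inserting the epenthetic vowel yields /ʃ/ → /ʃu/, /b/ → /bu/.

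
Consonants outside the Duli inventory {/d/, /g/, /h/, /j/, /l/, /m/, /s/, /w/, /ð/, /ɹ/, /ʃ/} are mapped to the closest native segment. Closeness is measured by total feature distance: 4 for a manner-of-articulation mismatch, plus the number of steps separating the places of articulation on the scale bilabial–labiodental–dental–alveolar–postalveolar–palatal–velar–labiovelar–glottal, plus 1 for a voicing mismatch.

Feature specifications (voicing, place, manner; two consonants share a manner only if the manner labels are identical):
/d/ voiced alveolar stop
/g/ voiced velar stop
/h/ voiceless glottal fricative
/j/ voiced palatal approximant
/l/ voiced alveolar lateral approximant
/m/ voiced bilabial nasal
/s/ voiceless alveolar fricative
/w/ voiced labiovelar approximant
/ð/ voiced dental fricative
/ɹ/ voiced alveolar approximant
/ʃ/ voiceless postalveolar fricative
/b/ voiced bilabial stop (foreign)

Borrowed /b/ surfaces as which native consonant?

d

/d/ is closest: same manner (stop), place distance 3 (bilabial→alveolar), same voicing; total 3. Next closest is /m/ at distance 4.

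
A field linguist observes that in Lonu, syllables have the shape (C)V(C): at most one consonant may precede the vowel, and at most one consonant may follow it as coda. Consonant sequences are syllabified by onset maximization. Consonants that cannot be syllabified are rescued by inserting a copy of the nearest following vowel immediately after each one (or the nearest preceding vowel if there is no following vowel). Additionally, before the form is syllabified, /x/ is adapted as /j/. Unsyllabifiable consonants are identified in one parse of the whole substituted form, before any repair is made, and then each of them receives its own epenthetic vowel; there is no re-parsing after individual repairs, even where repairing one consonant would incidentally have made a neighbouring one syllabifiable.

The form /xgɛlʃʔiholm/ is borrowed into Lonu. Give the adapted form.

jɛgɛlʃiʔiholmo

Substitution: /x/ → /j/, giving /jgɛlʃʔiholm/.
Under (C)V(C), the unsyllabifiable consonants are /j/, /ʃ/, /m/ (at most one coda consonant is licensed; onsets are limited to one consonant).
Each unlicensed consonant becomes the onset of a new syllable: /j/ → /jɛ/, /ʃ/ → /ʃi/, /m/ → /mo/.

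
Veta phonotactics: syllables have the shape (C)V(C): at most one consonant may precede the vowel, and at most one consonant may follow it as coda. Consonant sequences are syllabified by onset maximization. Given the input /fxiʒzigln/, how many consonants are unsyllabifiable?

Syllabifying with onset maximization leaves /f/, /l/, /n/ stranded (at most one coda consonant is licensed; onsets are limited to one consonant).

3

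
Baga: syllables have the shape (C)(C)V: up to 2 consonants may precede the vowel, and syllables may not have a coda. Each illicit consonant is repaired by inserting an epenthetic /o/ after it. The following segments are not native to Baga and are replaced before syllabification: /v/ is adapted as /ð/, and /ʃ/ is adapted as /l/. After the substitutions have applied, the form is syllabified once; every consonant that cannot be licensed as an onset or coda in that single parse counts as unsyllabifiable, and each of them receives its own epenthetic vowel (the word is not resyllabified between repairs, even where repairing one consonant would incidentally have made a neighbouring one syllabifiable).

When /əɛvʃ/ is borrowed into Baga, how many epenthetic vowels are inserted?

After substitution the input is /əɛðl/.
The unsyllabifiable consonants are /ð/, /l/; each receives one epenthetic vowel.

2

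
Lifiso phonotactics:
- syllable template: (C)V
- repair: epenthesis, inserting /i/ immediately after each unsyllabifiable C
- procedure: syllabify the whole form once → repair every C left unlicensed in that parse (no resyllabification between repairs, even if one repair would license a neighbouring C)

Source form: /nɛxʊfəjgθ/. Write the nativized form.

nɛxʊfəjigiθi

Syllabifying with onset maximization leaves /j/, /g/, /θ/ stranded (no codas are permitted; onsets are limited to one consonant).
Inserting the epenthetic vowel yields /j/ → /ji/, /g/ → /gi/, /θ/ → /θi/.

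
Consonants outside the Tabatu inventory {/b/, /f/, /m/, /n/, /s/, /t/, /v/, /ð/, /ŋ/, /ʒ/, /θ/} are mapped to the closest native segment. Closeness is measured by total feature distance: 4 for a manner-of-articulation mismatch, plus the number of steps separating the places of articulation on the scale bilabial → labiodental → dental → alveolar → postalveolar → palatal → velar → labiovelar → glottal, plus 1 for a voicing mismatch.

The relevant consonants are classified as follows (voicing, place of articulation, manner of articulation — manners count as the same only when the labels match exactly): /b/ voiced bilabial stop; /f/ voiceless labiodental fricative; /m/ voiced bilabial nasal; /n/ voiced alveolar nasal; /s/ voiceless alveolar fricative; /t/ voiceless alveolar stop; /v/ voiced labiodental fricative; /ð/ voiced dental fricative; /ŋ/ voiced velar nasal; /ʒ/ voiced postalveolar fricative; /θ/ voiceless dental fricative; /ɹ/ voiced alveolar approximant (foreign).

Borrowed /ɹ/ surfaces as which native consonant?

/n/ is closest: manner differs (approximant→nasal, +4), place distance 0 (alveolar→alveolar), same voicing; total 4. Next closest is /s/ at distance 5.

n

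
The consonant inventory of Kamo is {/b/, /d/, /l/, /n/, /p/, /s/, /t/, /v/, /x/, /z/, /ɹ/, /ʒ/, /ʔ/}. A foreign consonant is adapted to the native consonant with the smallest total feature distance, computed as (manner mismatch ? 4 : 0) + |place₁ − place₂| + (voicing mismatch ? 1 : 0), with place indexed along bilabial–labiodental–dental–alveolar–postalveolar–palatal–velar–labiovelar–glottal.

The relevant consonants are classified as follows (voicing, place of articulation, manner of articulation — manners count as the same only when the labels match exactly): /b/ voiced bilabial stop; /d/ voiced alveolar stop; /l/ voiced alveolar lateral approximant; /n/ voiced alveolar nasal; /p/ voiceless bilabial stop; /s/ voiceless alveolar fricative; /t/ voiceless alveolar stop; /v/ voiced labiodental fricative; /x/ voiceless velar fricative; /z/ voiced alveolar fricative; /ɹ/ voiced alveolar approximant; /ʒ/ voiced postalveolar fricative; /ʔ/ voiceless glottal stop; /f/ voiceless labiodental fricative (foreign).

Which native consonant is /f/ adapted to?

v

/v/ is closest: same manner (fricative), place distance 0 (labiodental→labiodental), voicing differs (+1); total 1. Next closest is /s/ at distance 2.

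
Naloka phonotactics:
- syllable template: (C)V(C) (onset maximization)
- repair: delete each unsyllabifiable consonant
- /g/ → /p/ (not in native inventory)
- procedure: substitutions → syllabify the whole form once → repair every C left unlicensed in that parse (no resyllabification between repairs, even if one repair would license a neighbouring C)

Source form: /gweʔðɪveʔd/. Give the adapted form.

Substitution: /g/ → /p/, giving /pweʔðɪveʔd/.
Under (C)V(C), the unsyllabifiable consonants are /p/, /d/ (at most one coda consonant is licensed; onsets are limited to one consonant).
Deletion applies to /p/, /d/.

weʔðɪveʔ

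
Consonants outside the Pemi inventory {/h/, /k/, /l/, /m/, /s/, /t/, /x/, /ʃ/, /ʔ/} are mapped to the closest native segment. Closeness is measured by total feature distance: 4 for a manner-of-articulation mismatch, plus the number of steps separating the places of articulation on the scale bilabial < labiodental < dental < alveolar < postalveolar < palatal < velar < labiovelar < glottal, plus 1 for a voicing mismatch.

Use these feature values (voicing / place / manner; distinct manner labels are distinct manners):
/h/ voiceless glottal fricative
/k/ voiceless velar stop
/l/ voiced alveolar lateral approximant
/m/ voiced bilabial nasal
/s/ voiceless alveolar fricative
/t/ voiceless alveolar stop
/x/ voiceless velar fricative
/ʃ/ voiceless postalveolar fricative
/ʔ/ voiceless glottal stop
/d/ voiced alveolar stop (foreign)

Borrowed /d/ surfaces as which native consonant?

/t/ is closest: same manner (stop), place distance 0 (alveolar→alveolar), voicing differs (+1); total 1. Next closest is /k/ at distance 4.

t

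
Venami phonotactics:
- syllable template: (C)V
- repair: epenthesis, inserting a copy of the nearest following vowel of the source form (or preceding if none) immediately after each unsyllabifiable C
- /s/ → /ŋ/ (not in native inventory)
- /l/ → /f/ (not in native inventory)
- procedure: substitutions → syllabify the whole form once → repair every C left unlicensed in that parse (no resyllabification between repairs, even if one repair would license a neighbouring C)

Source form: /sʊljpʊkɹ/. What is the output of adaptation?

Substitution: /s/ → /ŋ/, /l/ → /f/, giving /ŋʊfjpʊkɹ/.
The consonants /f/, /j/, /k/, /ɹ/ cannot be parsed into a legal (C)V syllable (no codas are permitted; onsets are limited to one consonant).
Each unlicensed consonant becomes the onset of a new syllable: /f/ → /fʊ/, /j/ → /jʊ/, /k/ → /kʊ/, /ɹ/ → /ɹʊ/.

ŋʊfʊjʊpʊkʊɹʊ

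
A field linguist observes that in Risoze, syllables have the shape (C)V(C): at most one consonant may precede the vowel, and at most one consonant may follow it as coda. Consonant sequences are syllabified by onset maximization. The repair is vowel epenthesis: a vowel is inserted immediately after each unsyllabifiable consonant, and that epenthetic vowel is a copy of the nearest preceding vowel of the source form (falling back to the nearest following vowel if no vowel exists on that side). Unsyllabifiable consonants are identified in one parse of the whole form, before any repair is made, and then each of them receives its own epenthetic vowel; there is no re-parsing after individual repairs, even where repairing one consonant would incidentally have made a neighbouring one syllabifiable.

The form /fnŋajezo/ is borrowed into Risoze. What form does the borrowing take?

fanaŋajezo

Syllabifying with onset maximization leaves /f/, /n/ stranded (at most one coda consonant is licensed; onsets are limited to one consonant).
Inserting the epenthetic vowel yields /f/ → /fa/, /n/ → /na/.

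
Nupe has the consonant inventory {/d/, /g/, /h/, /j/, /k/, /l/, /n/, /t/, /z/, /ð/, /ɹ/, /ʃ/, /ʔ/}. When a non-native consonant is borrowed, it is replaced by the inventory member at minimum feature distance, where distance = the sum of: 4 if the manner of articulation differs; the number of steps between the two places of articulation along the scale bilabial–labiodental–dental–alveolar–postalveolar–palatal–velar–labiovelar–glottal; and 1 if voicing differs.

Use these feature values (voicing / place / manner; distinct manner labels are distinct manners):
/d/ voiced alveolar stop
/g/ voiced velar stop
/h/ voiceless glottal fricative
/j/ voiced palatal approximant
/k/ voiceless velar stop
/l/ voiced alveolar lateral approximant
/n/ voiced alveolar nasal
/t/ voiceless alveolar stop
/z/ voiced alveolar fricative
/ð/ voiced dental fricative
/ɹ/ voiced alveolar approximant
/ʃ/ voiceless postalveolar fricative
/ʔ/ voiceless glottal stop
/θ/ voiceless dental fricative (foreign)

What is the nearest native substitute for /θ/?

/ð/ is closest: same manner (fricative), place distance 0 (dental→dental), voicing differs (+1); total 1. Next closest is /z/ at distance 2.

ð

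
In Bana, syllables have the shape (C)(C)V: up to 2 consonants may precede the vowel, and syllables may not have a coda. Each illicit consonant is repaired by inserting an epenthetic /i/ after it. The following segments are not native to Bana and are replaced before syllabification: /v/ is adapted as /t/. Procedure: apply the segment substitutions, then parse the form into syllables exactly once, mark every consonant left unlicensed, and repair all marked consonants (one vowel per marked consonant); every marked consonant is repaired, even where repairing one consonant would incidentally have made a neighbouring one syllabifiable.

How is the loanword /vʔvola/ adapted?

tiʔtola

Substitution: /v/ → /t/, giving /tʔtola/.
Under (C)(C)V, the unsyllabifiable consonants are /t/ (no codas are permitted; onsets may contain at most 2 consonants).
Inserting the epenthetic vowel yields /t/ → /ti/.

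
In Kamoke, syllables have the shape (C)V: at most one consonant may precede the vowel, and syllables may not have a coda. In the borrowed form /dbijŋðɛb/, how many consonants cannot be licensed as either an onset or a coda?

Under (C)V, the unsyllabifiable consonants are /d/, /j/, /ŋ/, /b/ (no codas are permitted; onsets are limited to one consonant).

4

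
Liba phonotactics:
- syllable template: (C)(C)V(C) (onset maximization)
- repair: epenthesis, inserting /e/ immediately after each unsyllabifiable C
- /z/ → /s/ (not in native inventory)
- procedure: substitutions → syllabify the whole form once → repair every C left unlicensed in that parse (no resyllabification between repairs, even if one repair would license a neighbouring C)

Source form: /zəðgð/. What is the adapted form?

səðgeðe

Substitution: /z/ → /s/, giving /səðgð/.
Syllabifying with onset maximization leaves /g/, /ð/ stranded (at most one coda consonant is licensed; onsets may contain at most 2 consonants).
Inserting the epenthetic vowel yields /g/ → /ge/, /ð/ → /ðe/.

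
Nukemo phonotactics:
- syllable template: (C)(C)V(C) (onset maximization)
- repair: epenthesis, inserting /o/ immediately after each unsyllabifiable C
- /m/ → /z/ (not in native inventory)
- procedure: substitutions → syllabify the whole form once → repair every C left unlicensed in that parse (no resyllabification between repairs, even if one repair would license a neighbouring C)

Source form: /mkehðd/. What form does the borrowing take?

zkehðodo

Substitution: /m/ → /z/, giving /zkehðd/.
Under (C)(C)V(C), the unsyllabifiable consonants are /ð/, /d/ (at most one coda consonant is licensed; onsets may contain at most 2 consonants).
Epenthesis after each stranded consonant: /ð/ → /ðo/, /d/ → /do/.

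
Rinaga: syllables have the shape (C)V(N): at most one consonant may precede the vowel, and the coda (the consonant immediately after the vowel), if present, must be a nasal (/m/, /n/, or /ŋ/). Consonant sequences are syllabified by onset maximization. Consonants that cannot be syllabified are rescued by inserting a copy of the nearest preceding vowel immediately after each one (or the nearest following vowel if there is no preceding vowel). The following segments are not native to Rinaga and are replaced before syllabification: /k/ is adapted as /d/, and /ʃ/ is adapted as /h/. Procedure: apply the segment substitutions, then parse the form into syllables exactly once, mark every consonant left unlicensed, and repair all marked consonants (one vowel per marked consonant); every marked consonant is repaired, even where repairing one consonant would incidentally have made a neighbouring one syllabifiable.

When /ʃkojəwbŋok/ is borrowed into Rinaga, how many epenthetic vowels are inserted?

4

After substitution the input is /hdojəwbŋod/.
The unsyllabifiable consonants are /h/, /w/, /b/, /d/; each receives one epenthetic vowel.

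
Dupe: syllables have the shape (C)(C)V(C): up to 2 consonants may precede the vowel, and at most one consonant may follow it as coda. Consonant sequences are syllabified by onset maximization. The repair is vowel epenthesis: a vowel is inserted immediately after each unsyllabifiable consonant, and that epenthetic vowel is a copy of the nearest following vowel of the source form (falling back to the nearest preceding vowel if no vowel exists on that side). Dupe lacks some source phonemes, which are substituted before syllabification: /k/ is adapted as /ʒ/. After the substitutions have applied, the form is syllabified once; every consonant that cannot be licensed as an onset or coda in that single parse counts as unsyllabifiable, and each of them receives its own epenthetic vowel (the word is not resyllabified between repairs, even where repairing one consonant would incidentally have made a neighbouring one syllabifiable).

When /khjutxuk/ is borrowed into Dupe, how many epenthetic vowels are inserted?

After substitution the input is /ʒhjutxuʒ/.
The unsyllabifiable consonants are /ʒ/; each receives one epenthetic vowel.

1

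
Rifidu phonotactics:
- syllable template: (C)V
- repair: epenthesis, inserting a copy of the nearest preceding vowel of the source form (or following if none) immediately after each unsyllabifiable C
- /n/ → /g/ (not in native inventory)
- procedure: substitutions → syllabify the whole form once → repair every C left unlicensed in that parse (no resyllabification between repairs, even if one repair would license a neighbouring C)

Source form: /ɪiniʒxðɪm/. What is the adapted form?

Substitution: /n/ → /g/, giving /ɪigiʒxðɪm/.
Syllabifying with onset maximization leaves /ʒ/, /x/, /m/ stranded (no codas are permitted; onsets are limited to one consonant).
Each unlicensed consonant becomes the onset of a new syllable: /ʒ/ → /ʒi/, /x/ → /xi/, /m/ → /mɪ/.

ɪigiʒixiðɪmɪ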